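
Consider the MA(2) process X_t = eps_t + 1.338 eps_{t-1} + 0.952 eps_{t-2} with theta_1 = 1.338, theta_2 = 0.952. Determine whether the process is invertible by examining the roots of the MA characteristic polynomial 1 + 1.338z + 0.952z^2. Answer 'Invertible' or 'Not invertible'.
\text{Invertible}

The MA(q) characteristic polynomial is P(z) = 1 + 1.338z + 0.952z^2.
Invertibility requires all roots to lie outside the unit circle, i.e. |z| > 1 for every root.
Set 1 + (1.338) z + (0.952) z^2 = 0, i.e. a z^2 + b z + c = 0 with a = 0.952, b = 1.338, c = 1.
Discriminant D = b^2 - 4ac = (1.338)^2 - 4*(0.952)*1 = 1.790244 - (3.808) = -2.017756.
D < 0, so the roots are the complex-conjugate pair z = (-b +/- i sqrt(-D)) / (2a) = -0.7027 +/- 0.746i.
For a conjugate pair |z|^2 = z * conj(z) = (product of roots) = c/a = 1/(0.952) = 1.05042, so |z| = sqrt(1.05042) = 1.0249 for both roots.
Moduli of all roots: 1.0249, 1.0249.
All moduli strictly greater than 1? Yes.
Verdict: Invertible.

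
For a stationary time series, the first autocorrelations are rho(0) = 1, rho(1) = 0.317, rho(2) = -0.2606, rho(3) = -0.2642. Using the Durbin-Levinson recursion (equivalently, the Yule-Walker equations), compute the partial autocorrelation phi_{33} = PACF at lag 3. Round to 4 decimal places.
\phi_{33} = -0.0281

The PACF at lag k is phi_{kk}, the last component of the solution
to the Yule-Walker system G_k phi = r_k where
  (G_k)_{ij} = rho(|i - j|), (r_k)_i = rho(i), i,j = 1..k.
Equivalently, Durbin-Levinson gives phi_{kk} iteratively:
  phi_{11} = rho(1)
  phi_{kk} = [rho(k) - sum_{j=1..k-1} phi_{k-1,j} rho(k-j)]
            / [1 - sum_{j=1..k-1} phi_{k-1,j} rho(j)],
  phi_{k,j} = phi_{k-1,j} - phi_{kk} phi_{k-1,k-j},  j = 1..k-1.
Step k = 1:
  phi_11 = rho(1) = 0.317.
Step k = 2:
  phi_22 = [rho(2) - phi_11 rho(1)] / [1 - phi_11 rho(1)] = [-0.2606 - (0.317)(0.317)] / [1 - (0.317)(0.317)]
         = -0.361089 / 0.899511 = -0.401428.
  Update: phi_21 = phi_11 - phi_22 phi_11 = 0.317 - (-0.401428)(0.317) = 0.444253.
Step k = 3:
  phi_33 = [rho(3) - phi_21 rho(2) - phi_22 rho(1)] / [1 - phi_21 rho(1) - phi_22 rho(2)]
    numerator   = -0.2642 - (0.444253)(-0.2606) - (-0.401428)(0.317) = -0.02117503
    denominator = 1 - (0.444253)(0.317) - (-0.401428)(-0.2606) = 0.75455973
  phi_33 = -0.02117503 / 0.75455973 = -0.0281.
Therefore phi_{33} = -0.0281.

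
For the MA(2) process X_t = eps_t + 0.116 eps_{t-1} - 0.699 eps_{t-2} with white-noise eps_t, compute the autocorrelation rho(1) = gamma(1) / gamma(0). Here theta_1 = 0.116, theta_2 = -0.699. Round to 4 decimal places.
\rho(1) = 0.0232

For an MA(q) process with theta_0 = 1, the autocovariance is
  gamma(k) = sigma^2 * sum_{i=0..q-k} theta_i * theta_{i+k},
and rho(k) = gamma(k) / gamma(0). Sigma^2 cancels.
  numerator   = (1)*(0.116) + (0.116)*(-0.699) = 0.034916.
  denominator = (1)^2 + (0.116)^2 + (-0.699)^2 = 1.502057.
  rho(1) = 0.034916 / 1.502057 = 0.0232.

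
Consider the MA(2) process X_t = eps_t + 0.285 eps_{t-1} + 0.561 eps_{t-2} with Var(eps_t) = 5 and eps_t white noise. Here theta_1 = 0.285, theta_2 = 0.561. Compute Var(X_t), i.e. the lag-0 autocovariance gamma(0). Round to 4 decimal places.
\gamma(0) = 6.9797

For an MA(q) process X_t = eps_t + sum_i theta_i eps_{t-i} with
Var(eps_t) = sigma^2, the variance is
  gamma(0) = sigma^2 * (1 + sum_i theta_i^2).
  sum_i theta_i^2 = (0.285)^2 + (0.561)^2 = 0.081225 + 0.314721 = 0.395946.
  gamma(0) = 5 * (1 + 0.395946) = 5 * 1.395946 = 6.97973, which rounds to 6.9797.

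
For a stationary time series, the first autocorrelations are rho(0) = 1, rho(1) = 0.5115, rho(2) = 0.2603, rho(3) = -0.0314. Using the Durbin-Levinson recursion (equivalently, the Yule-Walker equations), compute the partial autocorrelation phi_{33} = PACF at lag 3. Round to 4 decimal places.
\phi_{33} = -0.2219

The PACF at lag k is phi_{kk}, the last component of the solution
to the Yule-Walker system G_k phi = r_k where
  (G_k)_{ij} = rho(|i - j|), (r_k)_i = rho(i), i,j = 1..k.
Equivalently, Durbin-Levinson gives phi_{kk} iteratively:
  phi_{11} = rho(1)
  phi_{kk} = [rho(k) - sum_{j=1..k-1} phi_{k-1,j} rho(k-j)]
            / [1 - sum_{j=1..k-1} phi_{k-1,j} rho(j)],
  phi_{k,j} = phi_{k-1,j} - phi_{kk} phi_{k-1,k-j},  j = 1..k-1.
Step k = 1:
  phi_11 = rho(1) = 0.5115.
Step k = 2:
  phi_22 = [rho(2) - phi_11 rho(1)] / [1 - phi_11 rho(1)] = [0.2603 - (0.5115)(0.5115)] / [1 - (0.5115)(0.5115)]
         = -0.00133225 / 0.73836775 = -0.001804.
  Update: phi_21 = phi_11 - phi_22 phi_11 = 0.5115 - (-0.001804)(0.5115) = 0.512423.
Step k = 3:
  phi_33 = [rho(3) - phi_21 rho(2) - phi_22 rho(1)] / [1 - phi_21 rho(1) - phi_22 rho(2)]
    numerator   = -0.0314 - (0.512423)(0.2603) - (-0.001804)(0.5115) = -0.16386077
    denominator = 1 - (0.512423)(0.5115) - (-0.001804)(0.2603) = 0.73836535
  phi_33 = -0.16386077 / 0.73836535 = -0.2219.
Therefore phi_{33} = -0.2219.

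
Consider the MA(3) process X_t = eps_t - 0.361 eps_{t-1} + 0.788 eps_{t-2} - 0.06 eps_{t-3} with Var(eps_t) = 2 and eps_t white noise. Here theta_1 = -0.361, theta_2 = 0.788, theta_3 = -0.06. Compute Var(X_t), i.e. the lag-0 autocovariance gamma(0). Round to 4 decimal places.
\gamma(0) = 3.5097

For an MA(q) process X_t = eps_t + sum_i theta_i eps_{t-i} with
Var(eps_t) = sigma^2, the variance is
  gamma(0) = sigma^2 * (1 + sum_i theta_i^2).
  sum_i theta_i^2 = (-0.361)^2 + (0.788)^2 + (-0.06)^2 = 0.130321 + 0.620944 + 0.0036 = 0.754865.
  gamma(0) = 2 * (1 + 0.754865) = 2 * 1.754865 = 3.50973, which rounds to 3.5097.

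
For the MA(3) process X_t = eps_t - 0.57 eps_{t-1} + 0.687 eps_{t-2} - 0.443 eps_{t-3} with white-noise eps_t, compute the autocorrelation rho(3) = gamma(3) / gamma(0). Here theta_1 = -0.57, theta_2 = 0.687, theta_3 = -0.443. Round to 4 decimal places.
\rho(3) = -0.2223

For an MA(q) process with theta_0 = 1, the autocovariance is
  gamma(k) = sigma^2 * sum_{i=0..q-k} theta_i * theta_{i+k},
and rho(k) = gamma(k) / gamma(0). Sigma^2 cancels.
  numerator   = (1)*(-0.443) = -0.443.
  denominator = (1)^2 + (-0.57)^2 + (0.687)^2 + (-0.443)^2 = 1.993118.
  rho(3) = -0.443 / 1.993118 = -0.2223.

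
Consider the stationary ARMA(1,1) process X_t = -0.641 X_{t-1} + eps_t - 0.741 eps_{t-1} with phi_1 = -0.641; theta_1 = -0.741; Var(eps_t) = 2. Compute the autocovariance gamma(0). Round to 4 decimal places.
\gamma(0) = 8.4840

Multiply the model equation by X_{t-k} and take expectations. With theta_0 = psi_0 = 1 and psi_j the MA(infinity) weights, this gives
  gamma(k) - sum_i phi_i gamma(k-i) = c_k,
  c_k = sigma^2 * sum_{j=k..q} theta_j psi_{j-k}   (c_k = 0 for k > q),
using gamma(-m) = gamma(m).
psi-weights needed (psi_j = theta_j + sum_i phi_i psi_{j-i}):
  psi_1 = theta_1 + phi_1 = -0.741 + (-0.641) = -1.382
Right-hand sides:
  c_0 = sigma^2 (1 + theta_1 psi_1) = 2 * (1 + (-0.741)(-1.382)) = 2 * 2.024062 = 4.048124
  c_1 = sigma^2 theta_1 = 2 * (-0.741) = -1.482
  c_2 = 0
Equations for k = 0 and k = 1 (AR order 1):
  gamma(0) = phi_1 gamma(1) + c_0
  gamma(1) = phi_1 gamma(0) + c_1
Substituting the second into the first: gamma(0) (1 - phi_1^2) = c_0 + phi_1 c_1, so
  gamma(0) = (c_0 + phi_1 c_1) / (1 - phi_1^2) = (4.048124 + (-0.641)(-1.482)) / (1 - (-0.641)^2) = 4.998086 / 0.589119 = 8.484001.
Therefore gamma(0) = 8.4840 (to 4 decimal places).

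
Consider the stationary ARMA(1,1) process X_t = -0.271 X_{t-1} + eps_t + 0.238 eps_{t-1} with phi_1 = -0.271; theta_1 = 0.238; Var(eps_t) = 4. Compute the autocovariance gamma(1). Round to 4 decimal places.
\gamma(1) = -0.1333

Multiply the model equation by X_{t-k} and take expectations. With theta_0 = psi_0 = 1 and psi_j the MA(infinity) weights, this gives
  gamma(k) - sum_i phi_i gamma(k-i) = c_k,
  c_k = sigma^2 * sum_{j=k..q} theta_j psi_{j-k}   (c_k = 0 for k > q),
using gamma(-m) = gamma(m).
psi-weights needed (psi_j = theta_j + sum_i phi_i psi_{j-i}):
  psi_1 = theta_1 + phi_1 = 0.238 + (-0.271) = -0.033
Right-hand sides:
  c_0 = sigma^2 (1 + theta_1 psi_1) = 4 * (1 + (0.238)(-0.033)) = 4 * 0.992146 = 3.968584
  c_1 = sigma^2 theta_1 = 4 * (0.238) = 0.952
  c_2 = 0
Equations for k = 0 and k = 1 (AR order 1):
  gamma(0) = phi_1 gamma(1) + c_0
  gamma(1) = phi_1 gamma(0) + c_1
Substituting the second into the first: gamma(0) (1 - phi_1^2) = c_0 + phi_1 c_1, so
  gamma(0) = (c_0 + phi_1 c_1) / (1 - phi_1^2) = (3.968584 + (-0.271)(0.952)) / (1 - (-0.271)^2) = 3.710592 / 0.926559 = 4.004701.
  gamma(1) = phi_1 gamma(0) + c_1 = (-0.271)(4.004701) + (0.952) = -0.133274.
Therefore gamma(1) = -0.1333 (to 4 decimal places).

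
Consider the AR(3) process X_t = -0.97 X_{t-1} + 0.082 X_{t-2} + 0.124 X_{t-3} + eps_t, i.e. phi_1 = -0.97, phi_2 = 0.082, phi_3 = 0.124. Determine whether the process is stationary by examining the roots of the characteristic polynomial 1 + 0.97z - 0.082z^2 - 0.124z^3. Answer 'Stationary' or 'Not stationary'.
\text{Stationary}

The AR(p) characteristic polynomial is P(z) = 1 + 0.97z - 0.082z^2 - 0.124z^3.
Stationarity requires all roots to lie outside the unit circle, i.e. |z| > 1 for every root.
Degree 3: look for a simple real root z0 first, then factor out (1 - z/z0) and solve the remaining quadratic.
Testing z0 = -2.5: P(-2.5) = 1 + (0.97)(-2.5) + (-0.082)(-2.5)^2 + (-0.124)(-2.5)^3
  = 1 + (-2.425) + (-0.5125) + (1.9375) = 0.  So z_0 = -2.5 is a root, |z_0| = 2.5.
Divide out the factor (1 + 0.4 z) = (1 - z/z0) (since 1/z0 = -0.4):
  P(z) = (1 + 0.4 z)(1 + (0.57) z + (-0.31) z^2)
  [check: z-coef 0.57 - (-0.4) = 0.97; z^2-coef -0.31 - (-0.4)(0.57) = -0.082; z^3-coef -(-0.4)(-0.31) = -0.124.]
Remaining roots from the quadratic factor 1 + (0.57) z + (-0.31) z^2:
  Set 1 + (0.57) z + (-0.31) z^2 = 0, i.e. a z^2 + b z + c = 0 with a = -0.31, b = 0.57, c = 1.
  Discriminant D = b^2 - 4ac = (0.57)^2 - 4*(-0.31)*1 = 0.3249 - (-1.24) = 1.5649.
  D >= 0, so the roots are real: z = (-b +/- sqrt(D)) / (2a) = (-0.57 +/- 1.25096) / (-0.62).
    z_1 = (-0.57 + 1.25096) / (-0.62) = -1.0983,   |z_1| = 1.0983.
    z_2 = (-0.57 - 1.25096) / (-0.62) = 2.937,   |z_2| = 2.937.
Moduli of all roots: 2.5000, 1.0983, 2.9370.
All moduli strictly greater than 1? Yes.
Verdict: Stationary.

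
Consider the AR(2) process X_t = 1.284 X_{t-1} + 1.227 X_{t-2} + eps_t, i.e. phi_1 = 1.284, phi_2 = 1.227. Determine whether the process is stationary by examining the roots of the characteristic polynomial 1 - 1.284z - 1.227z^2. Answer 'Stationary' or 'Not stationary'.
\text{Not stationary}

The AR(p) characteristic polynomial is P(z) = 1 - 1.284z - 1.227z^2.
Stationarity requires all roots to lie outside the unit circle, i.e. |z| > 1 for every root.
Set 1 + (-1.284) z + (-1.227) z^2 = 0, i.e. a z^2 + b z + c = 0 with a = -1.227, b = -1.284, c = 1.
Discriminant D = b^2 - 4ac = (-1.284)^2 - 4*(-1.227)*1 = 1.648656 - (-4.908) = 6.556656.
D >= 0, so the roots are real: z = (-b +/- sqrt(D)) / (2a) = (1.284 +/- 2.560597) / (-2.454).
  z_1 = (1.284 + 2.560597) / (-2.454) = -1.5667,   |z_1| = 1.5667.
  z_2 = (1.284 - 2.560597) / (-2.454) = 0.5202,   |z_2| = 0.5202.
Moduli of all roots: 1.5667, 0.5202.
All moduli strictly greater than 1? No.
Verdict: Not stationary.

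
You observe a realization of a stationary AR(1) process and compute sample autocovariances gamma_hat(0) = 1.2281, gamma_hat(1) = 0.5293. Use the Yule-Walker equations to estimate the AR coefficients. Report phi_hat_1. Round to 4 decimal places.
\hat\phi_{1} = 0.4310

The Yule-Walker equations for an AR(p) process read, in matrix form,
  Gamma_p phi = r_p,   with   (Gamma_p)_{ij} = gamma(|i - j|),
                       (r_p)_i = gamma(i),   i,j = 1..p.
Substitute the sample gammas (Toeplitz matrix and right-hand side of size 1):
  Gamma_p = [[1.2281]]
  r_p     = [0.5293]
With p = 1 this is the single equation gamma(0) phi_1 = gamma(1):
  phi_hat_1 = gamma(1) / gamma(0) = 0.5293 / 1.2281 = 0.4310.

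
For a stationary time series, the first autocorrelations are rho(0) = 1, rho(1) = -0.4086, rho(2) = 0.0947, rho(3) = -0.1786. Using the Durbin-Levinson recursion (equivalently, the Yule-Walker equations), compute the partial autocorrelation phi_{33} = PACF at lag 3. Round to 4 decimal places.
\phi_{33} = -0.2080

The PACF at lag k is phi_{kk}, the last component of the solution
to the Yule-Walker system G_k phi = r_k where
  (G_k)_{ij} = rho(|i - j|), (r_k)_i = rho(i), i,j = 1..k.
Equivalently, Durbin-Levinson gives phi_{kk} iteratively:
  phi_{11} = rho(1)
  phi_{kk} = [rho(k) - sum_{j=1..k-1} phi_{k-1,j} rho(k-j)]
            / [1 - sum_{j=1..k-1} phi_{k-1,j} rho(j)],
  phi_{k,j} = phi_{k-1,j} - phi_{kk} phi_{k-1,k-j},  j = 1..k-1.
Step k = 1:
  phi_11 = rho(1) = -0.4086.
Step k = 2:
  phi_22 = [rho(2) - phi_11 rho(1)] / [1 - phi_11 rho(1)] = [0.0947 - (-0.4086)(-0.4086)] / [1 - (-0.4086)(-0.4086)]
         = -0.07225396 / 0.83304604 = -0.086735.
  Update: phi_21 = phi_11 - phi_22 phi_11 = -0.4086 - (-0.086735)(-0.4086) = -0.44404.
Step k = 3:
  phi_33 = [rho(3) - phi_21 rho(2) - phi_22 rho(1)] / [1 - phi_21 rho(1) - phi_22 rho(2)]
    numerator   = -0.1786 - (-0.44404)(0.0947) - (-0.086735)(-0.4086) = -0.17198921
    denominator = 1 - (-0.44404)(-0.4086) - (-0.086735)(0.0947) = 0.82677912
  phi_33 = -0.17198921 / 0.82677912 = -0.208.
Therefore phi_{33} = -0.2080.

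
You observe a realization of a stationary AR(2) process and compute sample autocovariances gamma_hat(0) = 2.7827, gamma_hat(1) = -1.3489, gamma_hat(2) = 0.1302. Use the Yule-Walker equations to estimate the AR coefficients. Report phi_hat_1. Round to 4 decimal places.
\hat\phi_{1} = -0.6040

The Yule-Walker equations for an AR(p) process read, in matrix form,
  Gamma_p phi = r_p,   with   (Gamma_p)_{ij} = gamma(|i - j|),
                       (r_p)_i = gamma(i),   i,j = 1..p.
Substitute the sample gammas (Toeplitz matrix and right-hand side of size 2):
  Gamma_p = [[2.7827, -1.3489], [-1.3489, 2.7827]]
  r_p     = [-1.3489, 0.1302]
Written out:
  2.7827 phi_1 - 1.3489 phi_2 = -1.3489
  -1.3489 phi_1 + 2.7827 phi_2 = 0.1302
Solve by Cramer's rule:
  det = gamma(0)^2 - gamma(1)^2 = (2.7827)^2 - (-1.3489)^2 = 7.74341929 - 1.81953121 = 5.92388808
  phi_hat_1 = [gamma(1) gamma(0) - gamma(1) gamma(2)] / det = [(-1.3489)(2.7827) - (-1.3489)(0.1302)] / 5.92388808 = -3.57795725 / 5.92388808 = -0.604
  phi_hat_2 = [gamma(0) gamma(2) - gamma(1)^2] / det = [(2.7827)(0.1302) - (-1.3489)^2] / 5.92388808 = -1.45722367 / 5.92388808 = -0.246
So phi_hat = [-0.6040, -0.2460].
Therefore phi_hat_1 = -0.6040.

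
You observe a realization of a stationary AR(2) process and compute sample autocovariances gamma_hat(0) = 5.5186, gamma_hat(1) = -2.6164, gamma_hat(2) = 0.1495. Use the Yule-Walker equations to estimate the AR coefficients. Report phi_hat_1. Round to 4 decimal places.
\hat\phi_{1} = -0.5950

The Yule-Walker equations for an AR(p) process read, in matrix form,
  Gamma_p phi = r_p,   with   (Gamma_p)_{ij} = gamma(|i - j|),
                       (r_p)_i = gamma(i),   i,j = 1..p.
Substitute the sample gammas (Toeplitz matrix and right-hand side of size 2):
  Gamma_p = [[5.5186, -2.6164], [-2.6164, 5.5186]]
  r_p     = [-2.6164, 0.1495]
Written out:
  5.5186 phi_1 - 2.6164 phi_2 = -2.6164
  -2.6164 phi_1 + 5.5186 phi_2 = 0.1495
Solve by Cramer's rule:
  det = gamma(0)^2 - gamma(1)^2 = (5.5186)^2 - (-2.6164)^2 = 30.45494596 - 6.84554896 = 23.609397
  phi_hat_1 = [gamma(1) gamma(0) - gamma(1) gamma(2)] / det = [(-2.6164)(5.5186) - (-2.6164)(0.1495)] / 23.609397 = -14.04771324 / 23.609397 = -0.595
  phi_hat_2 = [gamma(0) gamma(2) - gamma(1)^2] / det = [(5.5186)(0.1495) - (-2.6164)^2] / 23.609397 = -6.02051826 / 23.609397 = -0.255
So phi_hat = [-0.5950, -0.2550].
Therefore phi_hat_1 = -0.5950.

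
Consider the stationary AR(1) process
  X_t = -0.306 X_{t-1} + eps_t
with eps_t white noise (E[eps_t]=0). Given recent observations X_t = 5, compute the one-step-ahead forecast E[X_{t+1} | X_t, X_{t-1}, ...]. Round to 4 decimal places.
E[X_{t+1} \mid \mathcal F_t] = -1.5300

For an AR(p) model X_t = c + sum_i phi_i X_{t-i} + eps_t, the
one-step-ahead conditional mean is
  E[X_{t+1} | X_t, ...] = c + sum_i phi_i X_{t+1-i}.
Substitute known values:
  E[X_{t+1} | ...] = (-0.306) * (5)
                   = -1.5300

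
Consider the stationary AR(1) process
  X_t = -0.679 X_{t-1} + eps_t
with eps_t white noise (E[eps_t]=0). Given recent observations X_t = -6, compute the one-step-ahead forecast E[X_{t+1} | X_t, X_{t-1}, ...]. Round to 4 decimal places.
E[X_{t+1} \mid \mathcal F_t] = 4.0740

For an AR(p) model X_t = c + sum_i phi_i X_{t-i} + eps_t, the
one-step-ahead conditional mean is
  E[X_{t+1} | X_t, ...] = c + sum_i phi_i X_{t+1-i}.
Substitute known values:
  E[X_{t+1} | ...] = (-0.679) * (-6)
                   = 4.0740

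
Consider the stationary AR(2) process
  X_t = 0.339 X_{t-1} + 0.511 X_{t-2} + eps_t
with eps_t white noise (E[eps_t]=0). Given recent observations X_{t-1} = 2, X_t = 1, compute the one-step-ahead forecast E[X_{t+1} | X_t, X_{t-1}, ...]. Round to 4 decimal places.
E[X_{t+1} \mid \mathcal F_t] = 1.3610

For an AR(p) model X_t = c + sum_i phi_i X_{t-i} + eps_t, the
one-step-ahead conditional mean is
  E[X_{t+1} | X_t, ...] = c + sum_i phi_i X_{t+1-i}.
Substitute known values:
  E[X_{t+1} | ...] = (0.339) * (1) + (0.511) * (2)
                   = 1.3610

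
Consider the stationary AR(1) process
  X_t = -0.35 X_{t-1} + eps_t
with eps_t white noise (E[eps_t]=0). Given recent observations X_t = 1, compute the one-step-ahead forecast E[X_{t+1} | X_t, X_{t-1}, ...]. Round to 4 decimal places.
E[X_{t+1} \mid \mathcal F_t] = -0.3500

For an AR(p) model X_t = c + sum_i phi_i X_{t-i} + eps_t, the
one-step-ahead conditional mean is
  E[X_{t+1} | X_t, ...] = c + sum_i phi_i X_{t+1-i}.
Substitute known values:
  E[X_{t+1} | ...] = (-0.35) * (1)
                   = -0.3500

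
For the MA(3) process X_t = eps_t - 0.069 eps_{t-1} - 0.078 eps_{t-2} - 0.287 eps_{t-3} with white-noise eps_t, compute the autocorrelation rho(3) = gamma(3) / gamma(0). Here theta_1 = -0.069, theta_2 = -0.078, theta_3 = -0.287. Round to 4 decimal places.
\rho(3) = -0.2625

For an MA(q) process with theta_0 = 1, the autocovariance is
  gamma(k) = sigma^2 * sum_{i=0..q-k} theta_i * theta_{i+k},
and rho(k) = gamma(k) / gamma(0). Sigma^2 cancels.
  numerator   = (1)*(-0.287) = -0.287.
  denominator = (1)^2 + (-0.069)^2 + (-0.078)^2 + (-0.287)^2 = 1.093214.
  rho(3) = -0.287 / 1.093214 = -0.2625.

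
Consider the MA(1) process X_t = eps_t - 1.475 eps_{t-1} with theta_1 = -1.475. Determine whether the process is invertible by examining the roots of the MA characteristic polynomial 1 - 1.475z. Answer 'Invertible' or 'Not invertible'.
\text{Not invertible}

The MA(q) characteristic polynomial is P(z) = 1 - 1.475z.
Invertibility requires all roots to lie outside the unit circle, i.e. |z| > 1 for every root.
This is linear in z: 1 + (-1.475) z = 0  =>  z = -1/(-1.475) = 0.677966,  |z| = 0.677966.
Moduli of all roots: 0.6780.
All moduli strictly greater than 1? No.
Verdict: Not invertible.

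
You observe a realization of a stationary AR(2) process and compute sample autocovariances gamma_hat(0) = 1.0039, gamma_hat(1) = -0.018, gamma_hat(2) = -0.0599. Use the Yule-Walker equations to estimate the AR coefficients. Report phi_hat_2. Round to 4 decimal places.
\hat\phi_{2} = -0.0600

The Yule-Walker equations for an AR(p) process read, in matrix form,
  Gamma_p phi = r_p,   with   (Gamma_p)_{ij} = gamma(|i - j|),
                       (r_p)_i = gamma(i),   i,j = 1..p.
Substitute the sample gammas (Toeplitz matrix and right-hand side of size 2):
  Gamma_p = [[1.0039, -0.018], [-0.018, 1.0039]]
  r_p     = [-0.018, -0.0599]
Written out:
  1.0039 phi_1 - 0.018 phi_2 = -0.018
  -0.018 phi_1 + 1.0039 phi_2 = -0.0599
Solve by Cramer's rule:
  det = gamma(0)^2 - gamma(1)^2 = (1.0039)^2 - (-0.018)^2 = 1.00781521 - 0.000324 = 1.00749121
  phi_hat_1 = [gamma(1) gamma(0) - gamma(1) gamma(2)] / det = [(-0.018)(1.0039) - (-0.018)(-0.0599)] / 1.00749121 = -0.0191484 / 1.00749121 = -0.019
  phi_hat_2 = [gamma(0) gamma(2) - gamma(1)^2] / det = [(1.0039)(-0.0599) - (-0.018)^2] / 1.00749121 = -0.06045761 / 1.00749121 = -0.06
So phi_hat = [-0.0190, -0.0600].
Therefore phi_hat_2 = -0.0600.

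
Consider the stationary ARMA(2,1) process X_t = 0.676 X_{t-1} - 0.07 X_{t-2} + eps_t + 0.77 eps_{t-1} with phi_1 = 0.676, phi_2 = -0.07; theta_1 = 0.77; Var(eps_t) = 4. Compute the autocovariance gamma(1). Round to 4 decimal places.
\gamma(1) = 13.7231

Multiply the model equation by X_{t-k} and take expectations. With theta_0 = psi_0 = 1 and psi_j the MA(infinity) weights, this gives
  gamma(k) - sum_i phi_i gamma(k-i) = c_k,
  c_k = sigma^2 * sum_{j=k..q} theta_j psi_{j-k}   (c_k = 0 for k > q),
using gamma(-m) = gamma(m).
psi-weights needed (psi_j = theta_j + sum_i phi_i psi_{j-i}):
  psi_1 = theta_1 + phi_1 = 0.77 + (0.676) = 1.446
Right-hand sides:
  c_0 = sigma^2 (1 + theta_1 psi_1) = 4 * (1 + (0.77)(1.446)) = 4 * 2.11342 = 8.45368
  c_1 = sigma^2 theta_1 = 4 * (0.77) = 3.08
  c_2 = 0
Equations for k = 0, 1, 2 (AR order 2, c_2 = 0):
  (E0) gamma(0) = phi_1 gamma(1) + phi_2 gamma(2) + c_0
  (E1) gamma(1) = phi_1 gamma(0) + phi_2 gamma(1) + c_1
  (E2) gamma(2) = phi_1 gamma(1) + phi_2 gamma(0)
From (E1): gamma(1) = A gamma(0) + B with
  A = phi_1 / (1 - phi_2) = 0.676 / 1.07 = 0.631776,   B = c_1 / (1 - phi_2) = 3.08 / 1.07 = 2.878505.
Insert (E2) into (E0): gamma(0) (1 - phi_2^2) = phi_1 (1 + phi_2) gamma(1) + c_0.
  phi_1 (1 + phi_2) = (0.676)(0.93) = 0.62868,   1 - phi_2^2 = 0.9951.
Replace gamma(1) by A gamma(0) + B and collect gamma(0):
  gamma(0) [0.9951 - (0.62868)(0.631776)] = (0.62868)(2.878505) + 8.45368
  gamma(0) * 0.597915 = 10.263338
  gamma(0) = 10.263338 / 0.597915 = 17.165206.
  gamma(1) = A gamma(0) + B = (0.631776)(17.165206) + (2.878505) = 13.723065.
Therefore gamma(1) = 13.7231 (to 4 decimal places).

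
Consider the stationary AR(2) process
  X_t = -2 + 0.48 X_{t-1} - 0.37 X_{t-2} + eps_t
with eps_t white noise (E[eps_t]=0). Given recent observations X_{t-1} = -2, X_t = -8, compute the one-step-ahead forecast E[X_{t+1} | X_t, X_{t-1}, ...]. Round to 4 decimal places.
E[X_{t+1} \mid \mathcal F_t] = -5.1000

For an AR(p) model X_t = c + sum_i phi_i X_{t-i} + eps_t, the
one-step-ahead conditional mean is
  E[X_{t+1} | X_t, ...] = c + sum_i phi_i X_{t+1-i}.
Substitute known values:
  E[X_{t+1} | ...] = -2 + (0.48) * (-8) + (-0.37) * (-2)
                   = -5.1000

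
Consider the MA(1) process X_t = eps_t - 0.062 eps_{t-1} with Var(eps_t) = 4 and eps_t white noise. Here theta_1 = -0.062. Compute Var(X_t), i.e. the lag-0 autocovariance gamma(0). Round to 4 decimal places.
\gamma(0) = 4.0154

For an MA(q) process X_t = eps_t + sum_i theta_i eps_{t-i} with
Var(eps_t) = sigma^2, the variance is
  gamma(0) = sigma^2 * (1 + sum_i theta_i^2).
  sum_i theta_i^2 = (-0.062)^2 = 0.003844.
  gamma(0) = 4 * (1 + 0.003844) = 4 * 1.003844 = 4.015376, which rounds to 4.0154.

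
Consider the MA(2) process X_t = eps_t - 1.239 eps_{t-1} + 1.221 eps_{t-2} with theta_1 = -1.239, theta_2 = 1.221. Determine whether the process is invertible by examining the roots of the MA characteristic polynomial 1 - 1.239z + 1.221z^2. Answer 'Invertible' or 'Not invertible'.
\text{Not invertible}

The MA(q) characteristic polynomial is P(z) = 1 - 1.239z + 1.221z^2.
Invertibility requires all roots to lie outside the unit circle, i.e. |z| > 1 for every root.
Set 1 + (-1.239) z + (1.221) z^2 = 0, i.e. a z^2 + b z + c = 0 with a = 1.221, b = -1.239, c = 1.
Discriminant D = b^2 - 4ac = (-1.239)^2 - 4*(1.221)*1 = 1.535121 - (4.884) = -3.348879.
D < 0, so the roots are the complex-conjugate pair z = (-b +/- i sqrt(-D)) / (2a) = 0.5074 +/- 0.7494i.
For a conjugate pair |z|^2 = z * conj(z) = (product of roots) = c/a = 1/(1.221) = 0.819001, so |z| = sqrt(0.819001) = 0.905 for both roots.
Moduli of all roots: 0.9050, 0.9050.
All moduli strictly greater than 1? No.
Verdict: Not invertible.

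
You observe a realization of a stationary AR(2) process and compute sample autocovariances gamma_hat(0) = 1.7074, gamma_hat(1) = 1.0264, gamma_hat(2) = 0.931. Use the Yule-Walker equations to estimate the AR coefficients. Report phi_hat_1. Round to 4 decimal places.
\hat\phi_{1} = 0.4280

The Yule-Walker equations for an AR(p) process read, in matrix form,
  Gamma_p phi = r_p,   with   (Gamma_p)_{ij} = gamma(|i - j|),
                       (r_p)_i = gamma(i),   i,j = 1..p.
Substitute the sample gammas (Toeplitz matrix and right-hand side of size 2):
  Gamma_p = [[1.7074, 1.0264], [1.0264, 1.7074]]
  r_p     = [1.0264, 0.931]
Written out:
  1.7074 phi_1 + 1.0264 phi_2 = 1.0264
  1.0264 phi_1 + 1.7074 phi_2 = 0.931
Solve by Cramer's rule:
  det = gamma(0)^2 - gamma(1)^2 = (1.7074)^2 - (1.0264)^2 = 2.91521476 - 1.05349696 = 1.8617178
  phi_hat_1 = [gamma(1) gamma(0) - gamma(1) gamma(2)] / det = [(1.0264)(1.7074) - (1.0264)(0.931)] / 1.8617178 = 0.79689696 / 1.8617178 = 0.428
  phi_hat_2 = [gamma(0) gamma(2) - gamma(1)^2] / det = [(1.7074)(0.931) - (1.0264)^2] / 1.8617178 = 0.53609244 / 1.8617178 = 0.288
So phi_hat = [0.4280, 0.2880].
Therefore phi_hat_1 = 0.4280.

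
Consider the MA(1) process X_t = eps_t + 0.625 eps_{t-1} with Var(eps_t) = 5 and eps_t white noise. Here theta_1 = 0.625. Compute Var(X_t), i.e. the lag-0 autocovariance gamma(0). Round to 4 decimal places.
\gamma(0) = 6.9531

For an MA(q) process X_t = eps_t + sum_i theta_i eps_{t-i} with
Var(eps_t) = sigma^2, the variance is
  gamma(0) = sigma^2 * (1 + sum_i theta_i^2).
  sum_i theta_i^2 = (0.625)^2 = 0.390625.
  gamma(0) = 5 * (1 + 0.390625) = 5 * 1.390625 = 6.953125, which rounds to 6.9531.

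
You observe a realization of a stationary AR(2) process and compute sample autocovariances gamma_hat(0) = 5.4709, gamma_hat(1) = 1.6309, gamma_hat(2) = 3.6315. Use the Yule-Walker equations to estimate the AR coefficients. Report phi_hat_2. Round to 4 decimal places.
\hat\phi_{2} = 0.6310

The Yule-Walker equations for an AR(p) process read, in matrix form,
  Gamma_p phi = r_p,   with   (Gamma_p)_{ij} = gamma(|i - j|),
                       (r_p)_i = gamma(i),   i,j = 1..p.
Substitute the sample gammas (Toeplitz matrix and right-hand side of size 2):
  Gamma_p = [[5.4709, 1.6309], [1.6309, 5.4709]]
  r_p     = [1.6309, 3.6315]
Written out:
  5.4709 phi_1 + 1.6309 phi_2 = 1.6309
  1.6309 phi_1 + 5.4709 phi_2 = 3.6315
Solve by Cramer's rule:
  det = gamma(0)^2 - gamma(1)^2 = (5.4709)^2 - (1.6309)^2 = 29.93074681 - 2.65983481 = 27.270912
  phi_hat_1 = [gamma(1) gamma(0) - gamma(1) gamma(2)] / det = [(1.6309)(5.4709) - (1.6309)(3.6315)] / 27.270912 = 2.99987746 / 27.270912 = 0.11
  phi_hat_2 = [gamma(0) gamma(2) - gamma(1)^2] / det = [(5.4709)(3.6315) - (1.6309)^2] / 27.270912 = 17.20773854 / 27.270912 = 0.631
So phi_hat = [0.1100, 0.6310].
Therefore phi_hat_2 = 0.6310.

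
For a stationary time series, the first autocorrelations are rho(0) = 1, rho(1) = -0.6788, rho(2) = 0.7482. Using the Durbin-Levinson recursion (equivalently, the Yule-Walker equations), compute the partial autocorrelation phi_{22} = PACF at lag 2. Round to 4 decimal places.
\phi_{22} = 0.5330

The PACF at lag k is phi_{kk}, the last component of the solution
to the Yule-Walker system G_k phi = r_k where
  (G_k)_{ij} = rho(|i - j|), (r_k)_i = rho(i), i,j = 1..k.
Equivalently, Durbin-Levinson gives phi_{kk} iteratively:
  phi_{11} = rho(1)
  phi_{kk} = [rho(k) - sum_{j=1..k-1} phi_{k-1,j} rho(k-j)]
            / [1 - sum_{j=1..k-1} phi_{k-1,j} rho(j)],
  phi_{k,j} = phi_{k-1,j} - phi_{kk} phi_{k-1,k-j},  j = 1..k-1.
Step k = 1:
  phi_11 = rho(1) = -0.6788.
Step k = 2:
  phi_22 = [rho(2) - phi_11 rho(1)] / [1 - phi_11 rho(1)] = [0.7482 - (-0.6788)(-0.6788)] / [1 - (-0.6788)(-0.6788)]
         = 0.28743056 / 0.53923056 = 0.533.
Therefore phi_{22} = 0.5330.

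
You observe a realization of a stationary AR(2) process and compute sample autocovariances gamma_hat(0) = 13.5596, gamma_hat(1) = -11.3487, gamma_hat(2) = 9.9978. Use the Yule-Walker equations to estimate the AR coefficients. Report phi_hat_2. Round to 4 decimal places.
\hat\phi_{2} = 0.1230

The Yule-Walker equations for an AR(p) process read, in matrix form,
  Gamma_p phi = r_p,   with   (Gamma_p)_{ij} = gamma(|i - j|),
                       (r_p)_i = gamma(i),   i,j = 1..p.
Substitute the sample gammas (Toeplitz matrix and right-hand side of size 2):
  Gamma_p = [[13.5596, -11.3487], [-11.3487, 13.5596]]
  r_p     = [-11.3487, 9.9978]
Written out:
  13.5596 phi_1 - 11.3487 phi_2 = -11.3487
  -11.3487 phi_1 + 13.5596 phi_2 = 9.9978
Solve by Cramer's rule:
  det = gamma(0)^2 - gamma(1)^2 = (13.5596)^2 - (-11.3487)^2 = 183.86275216 - 128.79299169 = 55.06976047
  phi_hat_1 = [gamma(1) gamma(0) - gamma(1) gamma(2)] / det = [(-11.3487)(13.5596) - (-11.3487)(9.9978)] / 55.06976047 = -40.42179966 / 55.06976047 = -0.734
  phi_hat_2 = [gamma(0) gamma(2) - gamma(1)^2] / det = [(13.5596)(9.9978) - (-11.3487)^2] / 55.06976047 = 6.77317719 / 55.06976047 = 0.123
So phi_hat = [-0.7340, 0.1230].
Therefore phi_hat_2 = 0.1230.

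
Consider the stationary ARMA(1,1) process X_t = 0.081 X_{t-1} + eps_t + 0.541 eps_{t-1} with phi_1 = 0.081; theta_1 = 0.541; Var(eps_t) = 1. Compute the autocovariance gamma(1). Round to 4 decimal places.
\gamma(1) = 0.6535

Multiply the model equation by X_{t-k} and take expectations. With theta_0 = psi_0 = 1 and psi_j the MA(infinity) weights, this gives
  gamma(k) - sum_i phi_i gamma(k-i) = c_k,
  c_k = sigma^2 * sum_{j=k..q} theta_j psi_{j-k}   (c_k = 0 for k > q),
using gamma(-m) = gamma(m).
psi-weights needed (psi_j = theta_j + sum_i phi_i psi_{j-i}):
  psi_1 = theta_1 + phi_1 = 0.541 + (0.081) = 0.622
Right-hand sides:
  c_0 = sigma^2 (1 + theta_1 psi_1) = 1 * (1 + (0.541)(0.622)) = 1 * 1.336502 = 1.336502
  c_1 = sigma^2 theta_1 = 1 * (0.541) = 0.541
  c_2 = 0
Equations for k = 0 and k = 1 (AR order 1):
  gamma(0) = phi_1 gamma(1) + c_0
  gamma(1) = phi_1 gamma(0) + c_1
Substituting the second into the first: gamma(0) (1 - phi_1^2) = c_0 + phi_1 c_1, so
  gamma(0) = (c_0 + phi_1 c_1) / (1 - phi_1^2) = (1.336502 + (0.081)(0.541)) / (1 - (0.081)^2) = 1.380323 / 0.993439 = 1.389439.
  gamma(1) = phi_1 gamma(0) + c_1 = (0.081)(1.389439) + (0.541) = 0.653545.
Therefore gamma(1) = 0.6535 (to 4 decimal places).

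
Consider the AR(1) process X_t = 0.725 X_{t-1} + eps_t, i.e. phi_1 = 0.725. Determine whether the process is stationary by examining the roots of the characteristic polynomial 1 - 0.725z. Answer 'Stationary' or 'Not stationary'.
\text{Stationary}

The AR(p) characteristic polynomial is P(z) = 1 - 0.725z.
Stationarity requires all roots to lie outside the unit circle, i.e. |z| > 1 for every root.
This is linear in z: 1 + (-0.725) z = 0  =>  z = -1/(-0.725) = 1.37931,  |z| = 1.37931.
Moduli of all roots: 1.3793.
All moduli strictly greater than 1? Yes.
Verdict: Stationary.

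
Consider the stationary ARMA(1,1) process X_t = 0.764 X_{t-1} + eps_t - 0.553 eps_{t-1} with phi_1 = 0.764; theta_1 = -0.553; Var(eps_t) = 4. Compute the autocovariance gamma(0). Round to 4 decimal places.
\gamma(0) = 4.4278

Multiply the model equation by X_{t-k} and take expectations. With theta_0 = psi_0 = 1 and psi_j the MA(infinity) weights, this gives
  gamma(k) - sum_i phi_i gamma(k-i) = c_k,
  c_k = sigma^2 * sum_{j=k..q} theta_j psi_{j-k}   (c_k = 0 for k > q),
using gamma(-m) = gamma(m).
psi-weights needed (psi_j = theta_j + sum_i phi_i psi_{j-i}):
  psi_1 = theta_1 + phi_1 = -0.553 + (0.764) = 0.211
Right-hand sides:
  c_0 = sigma^2 (1 + theta_1 psi_1) = 4 * (1 + (-0.553)(0.211)) = 4 * 0.883317 = 3.533268
  c_1 = sigma^2 theta_1 = 4 * (-0.553) = -2.212
  c_2 = 0
Equations for k = 0 and k = 1 (AR order 1):
  gamma(0) = phi_1 gamma(1) + c_0
  gamma(1) = phi_1 gamma(0) + c_1
Substituting the second into the first: gamma(0) (1 - phi_1^2) = c_0 + phi_1 c_1, so
  gamma(0) = (c_0 + phi_1 c_1) / (1 - phi_1^2) = (3.533268 + (0.764)(-2.212)) / (1 - (0.764)^2) = 1.8433 / 0.416304 = 4.427774.
Therefore gamma(0) = 4.4278 (to 4 decimal places).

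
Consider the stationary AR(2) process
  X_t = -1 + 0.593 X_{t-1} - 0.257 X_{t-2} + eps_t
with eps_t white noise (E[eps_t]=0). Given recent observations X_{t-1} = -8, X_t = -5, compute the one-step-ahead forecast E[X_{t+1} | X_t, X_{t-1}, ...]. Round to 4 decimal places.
E[X_{t+1} \mid \mathcal F_t] = -1.9090

For an AR(p) model X_t = c + sum_i phi_i X_{t-i} + eps_t, the
one-step-ahead conditional mean is
  E[X_{t+1} | X_t, ...] = c + sum_i phi_i X_{t+1-i}.
Substitute known values:
  E[X_{t+1} | ...] = -1 + (0.593) * (-5) + (-0.257) * (-8)
                   = -1.9090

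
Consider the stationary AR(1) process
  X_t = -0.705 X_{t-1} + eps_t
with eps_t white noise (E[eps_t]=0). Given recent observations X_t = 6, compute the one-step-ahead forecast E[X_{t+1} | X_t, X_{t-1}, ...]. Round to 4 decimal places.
E[X_{t+1} \mid \mathcal F_t] = -4.2300

For an AR(p) model X_t = c + sum_i phi_i X_{t-i} + eps_t, the
one-step-ahead conditional mean is
  E[X_{t+1} | X_t, ...] = c + sum_i phi_i X_{t+1-i}.
Substitute known values:
  E[X_{t+1} | ...] = (-0.705) * (6)
                   = -4.2300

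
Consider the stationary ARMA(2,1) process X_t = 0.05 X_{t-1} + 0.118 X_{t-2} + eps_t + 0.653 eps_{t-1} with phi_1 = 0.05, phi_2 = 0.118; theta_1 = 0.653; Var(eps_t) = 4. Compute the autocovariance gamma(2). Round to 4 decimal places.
\gamma(2) = 0.8859

Multiply the model equation by X_{t-k} and take expectations. With theta_0 = psi_0 = 1 and psi_j the MA(infinity) weights, this gives
  gamma(k) - sum_i phi_i gamma(k-i) = c_k,
  c_k = sigma^2 * sum_{j=k..q} theta_j psi_{j-k}   (c_k = 0 for k > q),
using gamma(-m) = gamma(m).
psi-weights needed (psi_j = theta_j + sum_i phi_i psi_{j-i}):
  psi_1 = theta_1 + phi_1 = 0.653 + (0.05) = 0.703
Right-hand sides:
  c_0 = sigma^2 (1 + theta_1 psi_1) = 4 * (1 + (0.653)(0.703)) = 4 * 1.459059 = 5.836236
  c_1 = sigma^2 theta_1 = 4 * (0.653) = 2.612
  c_2 = 0
Equations for k = 0, 1, 2 (AR order 2, c_2 = 0):
  (E0) gamma(0) = phi_1 gamma(1) + phi_2 gamma(2) + c_0
  (E1) gamma(1) = phi_1 gamma(0) + phi_2 gamma(1) + c_1
  (E2) gamma(2) = phi_1 gamma(1) + phi_2 gamma(0)
From (E1): gamma(1) = A gamma(0) + B with
  A = phi_1 / (1 - phi_2) = 0.05 / 0.882 = 0.056689,   B = c_1 / (1 - phi_2) = 2.612 / 0.882 = 2.961451.
Insert (E2) into (E0): gamma(0) (1 - phi_2^2) = phi_1 (1 + phi_2) gamma(1) + c_0.
  phi_1 (1 + phi_2) = (0.05)(1.118) = 0.0559,   1 - phi_2^2 = 0.986076.
Replace gamma(1) by A gamma(0) + B and collect gamma(0):
  gamma(0) [0.986076 - (0.0559)(0.056689)] = (0.0559)(2.961451) + 5.836236
  gamma(0) * 0.982907 = 6.001781
  gamma(0) = 6.001781 / 0.982907 = 6.106153.
  gamma(1) = A gamma(0) + B = (0.056689)(6.106153) + (2.961451) = 3.307605.
  gamma(2) = phi_1 gamma(1) + phi_2 gamma(0) = (0.05)(3.307605) + (0.118)(6.106153) = 0.885906.
Therefore gamma(2) = 0.8859 (to 4 decimal places).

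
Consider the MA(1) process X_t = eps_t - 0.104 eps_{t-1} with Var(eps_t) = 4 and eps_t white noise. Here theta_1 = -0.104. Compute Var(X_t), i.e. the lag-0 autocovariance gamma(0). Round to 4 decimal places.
\gamma(0) = 4.0433

For an MA(q) process X_t = eps_t + sum_i theta_i eps_{t-i} with
Var(eps_t) = sigma^2, the variance is
  gamma(0) = sigma^2 * (1 + sum_i theta_i^2).
  sum_i theta_i^2 = (-0.104)^2 = 0.010816.
  gamma(0) = 4 * (1 + 0.010816) = 4 * 1.010816 = 4.043264, which rounds to 4.0433.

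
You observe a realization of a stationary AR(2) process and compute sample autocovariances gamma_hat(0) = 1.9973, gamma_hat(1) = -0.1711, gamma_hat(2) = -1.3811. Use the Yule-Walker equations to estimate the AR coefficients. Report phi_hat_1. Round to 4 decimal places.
\hat\phi_{1} = -0.1460

The Yule-Walker equations for an AR(p) process read, in matrix form,
  Gamma_p phi = r_p,   with   (Gamma_p)_{ij} = gamma(|i - j|),
                       (r_p)_i = gamma(i),   i,j = 1..p.
Substitute the sample gammas (Toeplitz matrix and right-hand side of size 2):
  Gamma_p = [[1.9973, -0.1711], [-0.1711, 1.9973]]
  r_p     = [-0.1711, -1.3811]
Written out:
  1.9973 phi_1 - 0.1711 phi_2 = -0.1711
  -0.1711 phi_1 + 1.9973 phi_2 = -1.3811
Solve by Cramer's rule:
  det = gamma(0)^2 - gamma(1)^2 = (1.9973)^2 - (-0.1711)^2 = 3.98920729 - 0.02927521 = 3.95993208
  phi_hat_1 = [gamma(1) gamma(0) - gamma(1) gamma(2)] / det = [(-0.1711)(1.9973) - (-0.1711)(-1.3811)] / 3.95993208 = -0.57804424 / 3.95993208 = -0.146
  phi_hat_2 = [gamma(0) gamma(2) - gamma(1)^2] / det = [(1.9973)(-1.3811) - (-0.1711)^2] / 3.95993208 = -2.78774624 / 3.95993208 = -0.704
So phi_hat = [-0.1460, -0.7040].
Therefore phi_hat_1 = -0.1460.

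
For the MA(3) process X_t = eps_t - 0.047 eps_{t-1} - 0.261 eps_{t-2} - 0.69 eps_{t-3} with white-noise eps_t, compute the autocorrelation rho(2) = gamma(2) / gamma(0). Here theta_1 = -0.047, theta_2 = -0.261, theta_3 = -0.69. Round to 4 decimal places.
\rho(2) = -0.1478

For an MA(q) process with theta_0 = 1, the autocovariance is
  gamma(k) = sigma^2 * sum_{i=0..q-k} theta_i * theta_{i+k},
and rho(k) = gamma(k) / gamma(0). Sigma^2 cancels.
  numerator   = (1)*(-0.261) + (-0.047)*(-0.69) = -0.22857.
  denominator = (1)^2 + (-0.047)^2 + (-0.261)^2 + (-0.69)^2 = 1.54643.
  rho(2) = -0.22857 / 1.54643 = -0.1478.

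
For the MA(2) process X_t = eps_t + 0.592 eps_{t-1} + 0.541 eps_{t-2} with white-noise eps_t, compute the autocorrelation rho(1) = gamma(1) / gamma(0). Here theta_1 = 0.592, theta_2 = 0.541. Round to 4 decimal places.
\rho(1) = 0.5552

For an MA(q) process with theta_0 = 1, the autocovariance is
  gamma(k) = sigma^2 * sum_{i=0..q-k} theta_i * theta_{i+k},
and rho(k) = gamma(k) / gamma(0). Sigma^2 cancels.
  numerator   = (1)*(0.592) + (0.592)*(0.541) = 0.912272.
  denominator = (1)^2 + (0.592)^2 + (0.541)^2 = 1.643145.
  rho(1) = 0.912272 / 1.643145 = 0.5552.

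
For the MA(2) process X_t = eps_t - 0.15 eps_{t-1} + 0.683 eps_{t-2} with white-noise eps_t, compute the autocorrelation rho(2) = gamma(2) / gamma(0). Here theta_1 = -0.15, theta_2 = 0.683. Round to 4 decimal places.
\rho(2) = 0.4587

For an MA(q) process with theta_0 = 1, the autocovariance is
  gamma(k) = sigma^2 * sum_{i=0..q-k} theta_i * theta_{i+k},
and rho(k) = gamma(k) / gamma(0). Sigma^2 cancels.
  numerator   = (1)*(0.683) = 0.683.
  denominator = (1)^2 + (-0.15)^2 + (0.683)^2 = 1.488989.
  rho(2) = 0.683 / 1.488989 = 0.4587.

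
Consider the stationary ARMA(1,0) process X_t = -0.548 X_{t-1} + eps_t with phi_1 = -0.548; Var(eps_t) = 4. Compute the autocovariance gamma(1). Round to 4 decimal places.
\gamma(1) = -3.1328

Multiply the model equation by X_{t-k} and take expectations. With theta_0 = psi_0 = 1 and psi_j the MA(infinity) weights, this gives
  gamma(k) - sum_i phi_i gamma(k-i) = c_k,
  c_k = sigma^2 * sum_{j=k..q} theta_j psi_{j-k}   (c_k = 0 for k > q),
using gamma(-m) = gamma(m).
Pure AR (q = 0): c_0 = sigma^2 = 4, c_k = 0 for k >= 1.
Equations for k = 0 and k = 1 (AR order 1):
  gamma(0) = phi_1 gamma(1) + c_0
  gamma(1) = phi_1 gamma(0) + c_1
Substituting the second into the first: gamma(0) (1 - phi_1^2) = c_0 + phi_1 c_1, so
  gamma(0) = c_0 / (1 - phi_1^2) = 4 / (1 - (-0.548)^2) = 4 / 0.699696 = 5.716768.
  gamma(1) = phi_1 gamma(0) = (-0.548)(5.716768) = -3.132789.
Therefore gamma(1) = -3.1328 (to 4 decimal places).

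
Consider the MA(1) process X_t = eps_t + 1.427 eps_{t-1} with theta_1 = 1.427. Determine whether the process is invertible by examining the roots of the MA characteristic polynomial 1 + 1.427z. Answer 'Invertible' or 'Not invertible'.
\text{Not invertible}

The MA(q) characteristic polynomial is P(z) = 1 + 1.427z.
Invertibility requires all roots to lie outside the unit circle, i.e. |z| > 1 for every root.
This is linear in z: 1 + (1.427) z = 0  =>  z = -1/(1.427) = -0.700771,  |z| = 0.700771.
Moduli of all roots: 0.7008.
All moduli strictly greater than 1? No.
Verdict: Not invertible.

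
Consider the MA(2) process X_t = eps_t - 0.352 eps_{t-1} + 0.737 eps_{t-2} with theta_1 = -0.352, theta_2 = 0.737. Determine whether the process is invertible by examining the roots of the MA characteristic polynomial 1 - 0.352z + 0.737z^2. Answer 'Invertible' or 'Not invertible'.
\text{Invertible}

The MA(q) characteristic polynomial is P(z) = 1 - 0.352z + 0.737z^2.
Invertibility requires all roots to lie outside the unit circle, i.e. |z| > 1 for every root.
Set 1 + (-0.352) z + (0.737) z^2 = 0, i.e. a z^2 + b z + c = 0 with a = 0.737, b = -0.352, c = 1.
Discriminant D = b^2 - 4ac = (-0.352)^2 - 4*(0.737)*1 = 0.123904 - (2.948) = -2.824096.
D < 0, so the roots are the complex-conjugate pair z = (-b +/- i sqrt(-D)) / (2a) = 0.2388 +/- 1.1401i.
For a conjugate pair |z|^2 = z * conj(z) = (product of roots) = c/a = 1/(0.737) = 1.356852, so |z| = sqrt(1.356852) = 1.1648 for both roots.
Moduli of all roots: 1.1648, 1.1648.
All moduli strictly greater than 1? Yes.
Verdict: Invertible.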